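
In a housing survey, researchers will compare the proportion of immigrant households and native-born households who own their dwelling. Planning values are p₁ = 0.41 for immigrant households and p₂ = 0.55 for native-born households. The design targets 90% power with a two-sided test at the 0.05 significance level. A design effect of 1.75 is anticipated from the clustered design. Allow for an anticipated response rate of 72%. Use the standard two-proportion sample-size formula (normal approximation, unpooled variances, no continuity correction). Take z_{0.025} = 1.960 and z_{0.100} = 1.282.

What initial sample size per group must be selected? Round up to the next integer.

n = (z_{α/2} + z_β)² · [p₁(1−p₁) + p₂(1−p₂)] / (p₁ − p₂)²
  = (1.960 + 1.282)² · (0.41·0.59 + 0.55·0.45) / (-0.14)²
  = (3.242)² · (0.2419 + 0.2475) / 0.0196
  = 10.5106 · 0.4894 / 0.0196
  = 262.44
Design effect: 1.75 × 262.44 = 459.27.
Adjust for 72% response: 459.27 / 0.72 = 637.88.
Round up → n = 638 per group.

n = 638 per group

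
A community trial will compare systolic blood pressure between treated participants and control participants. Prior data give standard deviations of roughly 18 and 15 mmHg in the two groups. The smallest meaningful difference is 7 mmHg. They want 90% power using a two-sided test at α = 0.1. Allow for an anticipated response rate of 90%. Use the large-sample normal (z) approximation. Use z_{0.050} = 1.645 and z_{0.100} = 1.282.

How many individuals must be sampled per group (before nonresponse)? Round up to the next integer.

n = 107 per group

n = (z_{α/2} + z_β)² · (σ₁² + σ₂²) / δ²
  = (1.645 + 1.282)² · (18² + 15² = 549) / 7²
  = 8.5673 · 549 / 49
  = 95.99
Adjust for 90% response: 95.99 / 0.90 = 106.65.
Round up → n = 107 per group.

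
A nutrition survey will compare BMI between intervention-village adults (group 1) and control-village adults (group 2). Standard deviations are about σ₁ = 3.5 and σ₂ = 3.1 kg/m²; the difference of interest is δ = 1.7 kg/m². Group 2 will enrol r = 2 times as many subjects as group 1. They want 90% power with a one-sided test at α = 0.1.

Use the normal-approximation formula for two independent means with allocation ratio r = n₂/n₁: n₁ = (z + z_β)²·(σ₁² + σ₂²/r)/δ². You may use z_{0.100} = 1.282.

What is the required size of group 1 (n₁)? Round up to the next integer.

n₁ = (z_α + z_β)² · (σ₁² + σ₂²/r) / δ²
   = (1.282 + 1.282)² · (3.5² + 3.1²/2) / 1.7²
   = 6.5741 · (12.25 + 4.805) / 2.89
   = 6.5741 · 17.055 / 2.89
   = 38.80
Round up → n₁ = 39; n₂ = r·n₁ = 2 × 39 = 78.

n₁ = 39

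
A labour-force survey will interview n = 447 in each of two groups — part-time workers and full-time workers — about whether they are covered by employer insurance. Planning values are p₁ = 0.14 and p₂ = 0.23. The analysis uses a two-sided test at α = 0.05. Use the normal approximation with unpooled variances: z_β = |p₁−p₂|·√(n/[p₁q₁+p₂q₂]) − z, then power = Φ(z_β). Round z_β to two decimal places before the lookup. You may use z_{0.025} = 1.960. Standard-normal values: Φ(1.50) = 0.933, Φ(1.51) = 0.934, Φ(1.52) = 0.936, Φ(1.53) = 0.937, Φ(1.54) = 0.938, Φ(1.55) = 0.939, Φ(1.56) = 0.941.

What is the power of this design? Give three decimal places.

z_β = |p₁−p₂|·√(n/[p₁q₁+p₂q₂]) − z_{α/2}
    = 0.09 · √(447/0.2975) − 1.960
    = 0.09 · 38.7624 − 1.960
    = 3.4886 − 1.960 = 1.5286 → 1.53
Power = Φ(1.53) = 0.937.

Power ≈ 0.937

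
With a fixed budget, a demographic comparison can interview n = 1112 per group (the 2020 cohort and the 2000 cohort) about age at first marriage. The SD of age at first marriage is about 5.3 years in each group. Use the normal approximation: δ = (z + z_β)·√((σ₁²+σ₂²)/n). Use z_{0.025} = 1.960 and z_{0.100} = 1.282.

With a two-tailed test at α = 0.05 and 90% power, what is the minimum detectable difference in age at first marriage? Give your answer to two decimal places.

Minimum detectable difference ≈ 0.73 years

δ = (z_{α/2} + z_β) · √((σ₁²+σ₂²)/n)
  = (1.960 + 1.282) · √(56.18/1112)
  = 3.242 · √0.05052
  = 3.242 · 0.2248
  = 0.7287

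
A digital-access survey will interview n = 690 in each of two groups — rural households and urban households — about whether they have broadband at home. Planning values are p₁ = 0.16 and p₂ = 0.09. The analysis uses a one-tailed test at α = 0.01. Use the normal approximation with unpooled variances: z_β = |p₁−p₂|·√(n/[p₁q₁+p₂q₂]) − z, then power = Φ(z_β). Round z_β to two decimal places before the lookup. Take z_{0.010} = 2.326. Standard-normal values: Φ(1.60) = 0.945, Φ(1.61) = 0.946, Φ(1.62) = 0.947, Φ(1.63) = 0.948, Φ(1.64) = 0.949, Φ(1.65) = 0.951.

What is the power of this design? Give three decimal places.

Power ≈ 0.948

z_β = |p₁−p₂|·√(n/[p₁q₁+p₂q₂]) − z_α
    = 0.07 · √(690/0.2163) − 2.326
    = 0.07 · 56.4802 − 2.326
    = 3.9536 − 2.326 = 1.6276 → 1.63
Power = Φ(1.63) = 0.948.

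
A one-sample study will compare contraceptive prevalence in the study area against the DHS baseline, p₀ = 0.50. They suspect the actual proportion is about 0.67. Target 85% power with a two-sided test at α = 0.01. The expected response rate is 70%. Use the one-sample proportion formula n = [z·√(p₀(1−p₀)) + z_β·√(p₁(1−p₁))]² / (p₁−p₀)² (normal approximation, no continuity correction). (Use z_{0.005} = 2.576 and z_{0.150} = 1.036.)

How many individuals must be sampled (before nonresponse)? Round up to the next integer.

n = [z_{α/2}·√(p₀q₀) + z_β·√(p₁q₁)]² / (p₁ − p₀)²
  = [2.576·√(0.50·0.50) + 1.036·√(0.67·0.33)]² / (0.17)²
  = [2.576·0.5000 + 1.036·0.4702]² / 0.0289
  = [1.7751]² / 0.0289
  = 109.04
Adjust for 70% response: 109.04 / 0.70 = 155.76.
Round up → n = 156.

n = 156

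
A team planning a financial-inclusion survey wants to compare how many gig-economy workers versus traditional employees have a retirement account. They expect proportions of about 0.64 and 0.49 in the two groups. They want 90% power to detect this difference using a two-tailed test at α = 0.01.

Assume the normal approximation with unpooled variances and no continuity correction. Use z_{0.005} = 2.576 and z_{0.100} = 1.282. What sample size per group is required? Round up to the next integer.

n = (z_{α/2} + z_β)² · [p₁(1−p₁) + p₂(1−p₂)] / (p₁ − p₂)²
  = (2.576 + 1.282)² · (0.64·0.36 + 0.49·0.51) / (0.15)²
  = (3.858)² · (0.2304 + 0.2499) / 0.0225
  = 14.8842 · 0.4803 / 0.0225
  = 317.73
Round up → n = 318 per group.

n = 318 per group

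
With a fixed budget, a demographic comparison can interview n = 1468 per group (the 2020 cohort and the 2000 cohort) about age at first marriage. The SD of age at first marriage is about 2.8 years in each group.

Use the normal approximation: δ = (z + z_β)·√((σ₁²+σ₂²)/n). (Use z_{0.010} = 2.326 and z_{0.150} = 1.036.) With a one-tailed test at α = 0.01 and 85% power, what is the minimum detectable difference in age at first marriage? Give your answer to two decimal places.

δ = (z_α + z_β) · √((σ₁²+σ₂²)/n)
  = (2.326 + 1.036) · √(15.68/1468)
  = 3.362 · √0.01068
  = 3.362 · 0.1033
  = 0.3475

Minimum detectable difference ≈ 0.35 years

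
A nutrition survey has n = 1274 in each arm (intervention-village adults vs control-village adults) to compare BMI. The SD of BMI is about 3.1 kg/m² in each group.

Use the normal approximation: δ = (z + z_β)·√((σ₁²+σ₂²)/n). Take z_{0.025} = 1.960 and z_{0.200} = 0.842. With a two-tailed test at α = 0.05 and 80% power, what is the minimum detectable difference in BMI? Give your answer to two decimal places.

Minimum detectable difference ≈ 0.34 kg/m²

δ = (z_{α/2} + z_β) · √((σ₁²+σ₂²)/n)
  = (1.960 + 0.842) · √(19.22/1274)
  = 2.802 · √0.01509
  = 2.802 · 0.1228
  = 0.3442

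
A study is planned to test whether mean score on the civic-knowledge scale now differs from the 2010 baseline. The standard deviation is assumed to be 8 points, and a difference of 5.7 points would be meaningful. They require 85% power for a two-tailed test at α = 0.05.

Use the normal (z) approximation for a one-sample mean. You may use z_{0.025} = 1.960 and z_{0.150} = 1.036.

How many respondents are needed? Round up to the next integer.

n = (z_{α/2} + z_β)² · σ² / δ²
  = (1.960 + 1.036)² · 8² / 5.7²
  = 8.9760 · 64 / 32.49
  = 17.68
Round up → n = 18.

n = 18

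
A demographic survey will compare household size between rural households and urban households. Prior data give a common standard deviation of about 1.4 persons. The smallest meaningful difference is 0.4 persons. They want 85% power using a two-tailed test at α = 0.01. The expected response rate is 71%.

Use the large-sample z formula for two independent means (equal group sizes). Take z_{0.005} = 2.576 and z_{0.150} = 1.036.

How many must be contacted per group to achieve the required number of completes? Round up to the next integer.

n = (z_{α/2} + z_β)² · (σ₁² + σ₂²) / δ²
  = (2.576 + 1.036)² · (2·1.4² = 3.92) / 0.4²
  = 13.0465 · 3.92 / 0.16
  = 319.64
Adjust for 71% response: 319.64 / 0.71 = 450.20.
Round up → n = 451 per group.

n = 451 per group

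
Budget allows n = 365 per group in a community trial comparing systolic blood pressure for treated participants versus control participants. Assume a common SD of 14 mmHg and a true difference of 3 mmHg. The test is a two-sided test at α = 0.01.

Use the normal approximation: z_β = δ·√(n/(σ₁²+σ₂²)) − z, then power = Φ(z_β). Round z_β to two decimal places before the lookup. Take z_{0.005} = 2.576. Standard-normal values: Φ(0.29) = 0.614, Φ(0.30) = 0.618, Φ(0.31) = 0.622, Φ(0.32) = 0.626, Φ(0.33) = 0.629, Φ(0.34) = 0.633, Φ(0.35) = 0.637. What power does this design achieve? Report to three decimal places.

z_β = δ·√(n/(σ₁²+σ₂²)) − z_{α/2}
    = 3 · √(365/392) − 2.576
    = 3 · 0.96495 − 2.576
    = 2.8948 − 2.576 = 0.3188 → 0.32
Power = Φ(0.32) = 0.626.

Power ≈ 0.626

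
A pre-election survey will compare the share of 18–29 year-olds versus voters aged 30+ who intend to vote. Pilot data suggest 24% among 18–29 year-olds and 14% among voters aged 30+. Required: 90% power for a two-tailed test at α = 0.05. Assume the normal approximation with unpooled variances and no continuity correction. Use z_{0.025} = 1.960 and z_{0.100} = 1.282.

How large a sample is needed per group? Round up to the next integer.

n = 319 per group

n = (z_{α/2} + z_β)² · [p₁(1−p₁) + p₂(1−p₂)] / (p₁ − p₂)²
  = (1.960 + 1.282)² · (0.24·0.76 + 0.14·0.86) / (0.10)²
  = (3.242)² · (0.1824 + 0.1204) / 0.0100
  = 10.5106 · 0.3028 / 0.0100
  = 318.26
Round up → n = 319 per group.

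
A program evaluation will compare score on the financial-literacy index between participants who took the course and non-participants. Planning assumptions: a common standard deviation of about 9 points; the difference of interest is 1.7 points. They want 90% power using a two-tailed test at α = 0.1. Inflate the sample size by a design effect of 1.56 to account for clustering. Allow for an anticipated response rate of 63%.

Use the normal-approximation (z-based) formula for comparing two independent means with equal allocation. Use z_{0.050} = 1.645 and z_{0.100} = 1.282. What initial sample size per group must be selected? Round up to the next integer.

n = 1190 per group

n = (z_{α/2} + z_β)² · (σ₁² + σ₂²) / δ²
  = (1.645 + 1.282)² · (2·9² = 162) / 1.7²
  = 8.5673 · 162 / 2.89
  = 480.24
Design effect: 1.56 × 480.24 = 749.18.
Adjust for 63% response: 749.18 / 0.63 = 1189.18.
Round up → n = 1190 per group.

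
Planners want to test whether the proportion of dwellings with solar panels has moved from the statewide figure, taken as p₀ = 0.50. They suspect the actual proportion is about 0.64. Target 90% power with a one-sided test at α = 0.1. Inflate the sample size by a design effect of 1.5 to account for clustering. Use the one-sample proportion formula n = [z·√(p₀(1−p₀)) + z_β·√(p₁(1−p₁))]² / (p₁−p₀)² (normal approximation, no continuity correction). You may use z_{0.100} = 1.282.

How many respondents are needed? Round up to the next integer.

n = [z_α·√(p₀q₀) + z_β·√(p₁q₁)]² / (p₁ − p₀)²
  = [1.282·√(0.50·0.50) + 1.282·√(0.64·0.36)]² / (0.14)²
  = [1.282·0.5000 + 1.282·0.4800]² / 0.0196
  = [1.2564]² / 0.0196
  = 80.53
Design effect: 1.5 × 80.53 = 120.80.
Round up → n = 121.

n = 121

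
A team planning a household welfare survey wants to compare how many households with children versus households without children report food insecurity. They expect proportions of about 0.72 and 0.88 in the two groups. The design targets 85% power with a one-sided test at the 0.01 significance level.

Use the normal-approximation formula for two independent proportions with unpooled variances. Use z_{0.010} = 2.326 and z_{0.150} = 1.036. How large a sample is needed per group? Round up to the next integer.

n = 136 per group

n = (z_α + z_β)² · [p₁(1−p₁) + p₂(1−p₂)] / (p₁ − p₂)²
  = (2.326 + 1.036)² · (0.72·0.28 + 0.88·0.12) / (-0.16)²
  = (3.362)² · (0.2016 + 0.1056) / 0.0256
  = 11.3030 · 0.3072 / 0.0256
  = 135.64
Round up → n = 136 per group.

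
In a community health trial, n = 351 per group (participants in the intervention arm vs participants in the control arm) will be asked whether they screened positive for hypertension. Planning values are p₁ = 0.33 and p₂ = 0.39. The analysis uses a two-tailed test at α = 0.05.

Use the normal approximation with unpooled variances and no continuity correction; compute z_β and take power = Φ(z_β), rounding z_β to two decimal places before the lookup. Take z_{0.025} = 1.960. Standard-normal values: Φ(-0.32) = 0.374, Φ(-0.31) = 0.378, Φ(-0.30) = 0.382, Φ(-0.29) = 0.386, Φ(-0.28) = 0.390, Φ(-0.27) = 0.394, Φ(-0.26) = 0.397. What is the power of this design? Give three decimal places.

Power ≈ 0.382

z_β = |p₁−p₂|·√(n/[p₁q₁+p₂q₂]) − z_{α/2}
    = 0.06 · √(351/0.4590) − 1.960
    = 0.06 · 27.6533 − 1.960
    = 1.6592 − 1.960 = -0.3008 → -0.30
Power = Φ(-0.30) = 0.382.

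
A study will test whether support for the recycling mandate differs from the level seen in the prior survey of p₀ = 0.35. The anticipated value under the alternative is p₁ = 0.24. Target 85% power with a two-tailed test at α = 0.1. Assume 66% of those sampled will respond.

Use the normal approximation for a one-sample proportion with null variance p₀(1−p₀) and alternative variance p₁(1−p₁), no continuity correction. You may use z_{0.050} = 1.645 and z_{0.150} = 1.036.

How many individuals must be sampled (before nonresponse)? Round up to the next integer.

n = 189

n = [z_{α/2}·√(p₀q₀) + z_β·√(p₁q₁)]² / (p₁ − p₀)²
  = [1.645·√(0.35·0.65) + 1.036·√(0.24·0.76)]² / (-0.11)²
  = [1.645·0.4770 + 1.036·0.4271]² / 0.0121
  = [1.2271]² / 0.0121
  = 124.44
Adjust for 66% response: 124.44 / 0.66 = 188.54.
Round up → n = 189.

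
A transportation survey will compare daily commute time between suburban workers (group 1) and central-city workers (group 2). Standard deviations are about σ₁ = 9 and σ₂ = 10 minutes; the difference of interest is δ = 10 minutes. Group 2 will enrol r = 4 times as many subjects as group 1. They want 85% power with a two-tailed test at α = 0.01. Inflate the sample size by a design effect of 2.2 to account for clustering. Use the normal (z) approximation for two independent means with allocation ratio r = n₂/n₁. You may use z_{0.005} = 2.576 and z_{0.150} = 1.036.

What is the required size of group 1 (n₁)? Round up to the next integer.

n₁ = (z_{α/2} + z_β)² · (σ₁² + σ₂²/r) / δ²
   = (2.576 + 1.036)² · (9² + 10²/4) / 10²
   = 13.0465 · (81 + 25) / 100
   = 13.0465 · 106 / 100
   = 13.83
Design effect: 2.2 × 13.83 = 30.42.
Round up → n₁ = 31; n₂ = r·n₁ = 4 × 31 = 124.

n₁ = 31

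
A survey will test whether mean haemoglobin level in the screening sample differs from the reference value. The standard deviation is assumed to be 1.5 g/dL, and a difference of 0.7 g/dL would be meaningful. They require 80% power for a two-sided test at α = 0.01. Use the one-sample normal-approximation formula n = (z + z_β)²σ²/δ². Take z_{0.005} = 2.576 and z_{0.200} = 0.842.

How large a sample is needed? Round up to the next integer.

n = 54

n = (z_{α/2} + z_β)² · σ² / δ²
  = (2.576 + 0.842)² · 1.5² / 0.7²
  = 11.6827 · 2.25 / 0.49
  = 53.65
Round up → n = 54.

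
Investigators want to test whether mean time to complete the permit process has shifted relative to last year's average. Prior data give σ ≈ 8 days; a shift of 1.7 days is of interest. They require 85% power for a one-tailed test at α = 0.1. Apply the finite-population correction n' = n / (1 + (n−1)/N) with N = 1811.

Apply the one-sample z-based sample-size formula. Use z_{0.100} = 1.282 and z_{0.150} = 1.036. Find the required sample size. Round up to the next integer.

n = 112

n = (z_α + z_β)² · σ² / δ²
  = (1.282 + 1.036)² · 8² / 1.7²
  = 5.3731 · 64 / 2.89
  = 118.99
Finite-population correction (N = 1811): 118.99 / (1 + (118.99 − 1)/1811) = 111.71.
Round up → n = 112.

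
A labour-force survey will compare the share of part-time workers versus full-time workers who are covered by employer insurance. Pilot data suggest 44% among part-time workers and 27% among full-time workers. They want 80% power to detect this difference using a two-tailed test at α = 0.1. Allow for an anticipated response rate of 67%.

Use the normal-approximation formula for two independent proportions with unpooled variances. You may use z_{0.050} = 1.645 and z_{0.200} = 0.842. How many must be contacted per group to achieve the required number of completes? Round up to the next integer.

n = 142 per group

n = (z_{α/2} + z_β)² · [p₁(1−p₁) + p₂(1−p₂)] / (p₁ − p₂)²
  = (1.645 + 0.842)² · (0.44·0.56 + 0.27·0.73) / (0.17)²
  = (2.487)² · (0.2464 + 0.1971) / 0.0289
  = 6.1852 · 0.4435 / 0.0289
  = 94.92
Adjust for 67% response: 94.92 / 0.67 = 141.67.
Round up → n = 142 per group.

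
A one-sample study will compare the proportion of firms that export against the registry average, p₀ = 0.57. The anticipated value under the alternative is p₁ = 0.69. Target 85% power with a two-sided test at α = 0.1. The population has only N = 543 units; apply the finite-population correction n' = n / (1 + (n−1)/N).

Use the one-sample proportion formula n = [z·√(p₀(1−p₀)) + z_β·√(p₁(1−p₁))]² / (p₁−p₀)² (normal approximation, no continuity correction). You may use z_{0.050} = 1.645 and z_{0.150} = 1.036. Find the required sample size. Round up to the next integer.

n = [z_{α/2}·√(p₀q₀) + z_β·√(p₁q₁)]² / (p₁ − p₀)²
  = [1.645·√(0.57·0.43) + 1.036·√(0.69·0.31)]² / (0.12)²
  = [1.645·0.4951 + 1.036·0.4625]² / 0.0144
  = [1.2935]² / 0.0144
  = 116.20
Finite-population correction (N = 543): 116.20 / (1 + (116.20 − 1)/543) = 95.86.
Round up → n = 96.

n = 96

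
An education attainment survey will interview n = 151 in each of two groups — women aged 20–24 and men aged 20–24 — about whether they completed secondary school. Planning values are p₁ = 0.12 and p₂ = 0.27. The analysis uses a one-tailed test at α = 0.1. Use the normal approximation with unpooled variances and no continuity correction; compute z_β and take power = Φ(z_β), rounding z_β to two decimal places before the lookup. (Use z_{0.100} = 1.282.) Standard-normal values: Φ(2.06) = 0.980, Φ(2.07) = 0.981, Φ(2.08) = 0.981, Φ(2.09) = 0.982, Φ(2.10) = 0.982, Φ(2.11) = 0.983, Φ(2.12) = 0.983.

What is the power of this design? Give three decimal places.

Power ≈ 0.981

z_β = |p₁−p₂|·√(n/[p₁q₁+p₂q₂]) − z_α
    = 0.15 · √(151/0.3027) − 1.282
    = 0.15 · 22.3348 − 1.282
    = 3.3502 − 1.282 = 2.0682 → 2.07
Power = Φ(2.07) = 0.981.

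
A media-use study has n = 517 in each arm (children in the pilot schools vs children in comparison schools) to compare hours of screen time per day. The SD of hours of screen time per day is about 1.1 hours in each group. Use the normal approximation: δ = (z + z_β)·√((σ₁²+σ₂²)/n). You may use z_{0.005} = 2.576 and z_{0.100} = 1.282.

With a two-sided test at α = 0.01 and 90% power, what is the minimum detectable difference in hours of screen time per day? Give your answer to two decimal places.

δ = (z_{α/2} + z_β) · √((σ₁²+σ₂²)/n)
  = (2.576 + 1.282) · √(2.42/517)
  = 3.858 · √0.00468
  = 3.858 · 0.0684
  = 0.2640

Minimum detectable difference ≈ 0.26 hours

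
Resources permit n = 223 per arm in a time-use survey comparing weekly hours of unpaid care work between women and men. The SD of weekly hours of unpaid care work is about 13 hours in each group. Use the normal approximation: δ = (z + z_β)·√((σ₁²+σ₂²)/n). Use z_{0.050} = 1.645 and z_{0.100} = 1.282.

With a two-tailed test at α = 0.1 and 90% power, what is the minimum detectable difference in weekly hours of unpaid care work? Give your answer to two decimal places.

Minimum detectable difference ≈ 3.60 hours

δ = (z_{α/2} + z_β) · √((σ₁²+σ₂²)/n)
  = (1.645 + 1.282) · √(338/223)
  = 2.927 · √1.5157
  = 2.927 · 1.2311
  = 3.6035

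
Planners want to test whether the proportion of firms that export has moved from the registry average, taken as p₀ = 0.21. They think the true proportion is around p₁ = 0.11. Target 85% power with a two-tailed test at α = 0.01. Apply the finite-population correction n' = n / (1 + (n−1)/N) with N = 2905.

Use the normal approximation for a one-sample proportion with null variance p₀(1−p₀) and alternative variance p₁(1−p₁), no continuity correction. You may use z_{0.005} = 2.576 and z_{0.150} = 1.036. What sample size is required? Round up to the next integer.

n = 178

n = [z_{α/2}·√(p₀q₀) + z_β·√(p₁q₁)]² / (p₁ − p₀)²
  = [2.576·√(0.21·0.79) + 1.036·√(0.11·0.89)]² / (-0.10)²
  = [2.576·0.4073 + 1.036·0.3129]² / 0.0100
  = [1.3734]² / 0.0100
  = 188.62
Finite-population correction (N = 2905): 188.62 / (1 + (188.62 − 1)/2905) = 177.17.
Round up → n = 178.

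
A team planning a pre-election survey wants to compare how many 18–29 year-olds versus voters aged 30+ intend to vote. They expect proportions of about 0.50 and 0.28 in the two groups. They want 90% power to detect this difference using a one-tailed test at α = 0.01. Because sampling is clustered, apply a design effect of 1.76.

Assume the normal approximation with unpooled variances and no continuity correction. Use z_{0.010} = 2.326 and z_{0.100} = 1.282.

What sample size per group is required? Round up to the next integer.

n = (z_α + z_β)² · [p₁(1−p₁) + p₂(1−p₂)] / (p₁ − p₂)²
  = (2.326 + 1.282)² · (0.50·0.50 + 0.28·0.72) / (0.22)²
  = (3.608)² · (0.2500 + 0.2016) / 0.0484
  = 13.0177 · 0.4516 / 0.0484
  = 121.46
Design effect: 1.76 × 121.46 = 213.77.
Round up → n = 214 per group.

n = 214 per group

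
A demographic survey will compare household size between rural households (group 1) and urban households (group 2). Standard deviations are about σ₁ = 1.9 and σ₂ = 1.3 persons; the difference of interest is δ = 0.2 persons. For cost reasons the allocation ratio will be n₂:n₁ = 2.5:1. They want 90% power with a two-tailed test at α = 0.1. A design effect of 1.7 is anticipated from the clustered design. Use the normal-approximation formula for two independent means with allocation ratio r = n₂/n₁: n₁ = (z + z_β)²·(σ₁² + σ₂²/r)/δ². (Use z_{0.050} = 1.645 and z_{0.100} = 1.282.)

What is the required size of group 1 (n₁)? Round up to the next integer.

n₁ = (z_{α/2} + z_β)² · (σ₁² + σ₂²/r) / δ²
   = (1.645 + 1.282)² · (1.9² + 1.3²/2.5) / 0.2²
   = 8.5673 · (3.61 + 0.676) / 0.04
   = 8.5673 · 4.286 / 0.04
   = 917.99
Design effect: 1.7 × 917.99 = 1560.58.
Round up → n₁ = 1561; n₂ = r·n₁ = 2.5 × 1561 = 3903.

n₁ = 1561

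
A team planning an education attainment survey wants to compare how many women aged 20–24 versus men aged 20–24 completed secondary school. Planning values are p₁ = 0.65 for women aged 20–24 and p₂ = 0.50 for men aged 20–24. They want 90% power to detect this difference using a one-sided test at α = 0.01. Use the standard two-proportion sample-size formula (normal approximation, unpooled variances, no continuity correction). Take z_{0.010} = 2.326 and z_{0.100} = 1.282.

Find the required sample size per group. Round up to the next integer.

n = 277 per group

n = (z_α + z_β)² · [p₁(1−p₁) + p₂(1−p₂)] / (p₁ − p₂)²
  = (2.326 + 1.282)² · (0.65·0.35 + 0.50·0.50) / (0.15)²
  = (3.608)² · (0.2275 + 0.2500) / 0.0225
  = 13.0177 · 0.4775 / 0.0225
  = 276.26
Round up → n = 277 per group.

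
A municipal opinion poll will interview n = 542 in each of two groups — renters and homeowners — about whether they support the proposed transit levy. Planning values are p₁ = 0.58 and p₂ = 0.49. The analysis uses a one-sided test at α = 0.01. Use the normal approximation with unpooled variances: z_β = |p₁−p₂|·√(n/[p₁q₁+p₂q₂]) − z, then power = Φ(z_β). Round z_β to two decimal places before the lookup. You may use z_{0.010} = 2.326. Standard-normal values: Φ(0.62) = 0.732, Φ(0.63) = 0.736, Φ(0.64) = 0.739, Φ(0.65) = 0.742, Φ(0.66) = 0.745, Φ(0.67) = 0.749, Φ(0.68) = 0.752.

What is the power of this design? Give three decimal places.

z_β = |p₁−p₂|·√(n/[p₁q₁+p₂q₂]) − z_α
    = 0.09 · √(542/0.4935) − 2.326
    = 0.09 · 33.1403 − 2.326
    = 2.9826 − 2.326 = 0.6566 → 0.66
Power = Φ(0.66) = 0.745.

Power ≈ 0.745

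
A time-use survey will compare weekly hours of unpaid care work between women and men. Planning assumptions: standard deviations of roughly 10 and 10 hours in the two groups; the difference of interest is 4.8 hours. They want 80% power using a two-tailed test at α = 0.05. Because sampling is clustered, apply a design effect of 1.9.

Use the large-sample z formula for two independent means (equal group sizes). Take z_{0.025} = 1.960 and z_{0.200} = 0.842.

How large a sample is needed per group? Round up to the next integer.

n = 130 per group

n = (z_{α/2} + z_β)² · (σ₁² + σ₂²) / δ²
  = (1.960 + 0.842)² · (10² + 10² = 200) / 4.8²
  = 7.8512 · 200 / 23.04
  = 68.15
Design effect: 1.9 × 68.15 = 129.49.
Round up → n = 130 per group.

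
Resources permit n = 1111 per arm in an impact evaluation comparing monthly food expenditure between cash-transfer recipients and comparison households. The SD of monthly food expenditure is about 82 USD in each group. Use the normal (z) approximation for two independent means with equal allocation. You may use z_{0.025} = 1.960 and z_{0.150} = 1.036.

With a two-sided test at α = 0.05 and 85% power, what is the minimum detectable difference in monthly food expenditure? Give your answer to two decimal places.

δ = (z_{α/2} + z_β) · √((σ₁²+σ₂²)/n)
  = (1.960 + 1.036) · √(13448/1111)
  = 2.996 · √12.1044
  = 2.996 · 3.4791
  = 10.4235

Minimum detectable difference ≈ 10.42 USD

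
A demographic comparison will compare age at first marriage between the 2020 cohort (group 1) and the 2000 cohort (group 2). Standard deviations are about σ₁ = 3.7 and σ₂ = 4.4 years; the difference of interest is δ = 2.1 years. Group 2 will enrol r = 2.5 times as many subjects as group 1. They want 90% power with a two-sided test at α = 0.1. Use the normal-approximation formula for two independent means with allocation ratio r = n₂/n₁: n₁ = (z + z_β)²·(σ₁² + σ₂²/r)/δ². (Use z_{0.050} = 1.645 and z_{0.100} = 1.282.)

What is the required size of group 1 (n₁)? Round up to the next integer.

n₁ = 42

n₁ = (z_{α/2} + z_β)² · (σ₁² + σ₂²/r) / δ²
   = (1.645 + 1.282)² · (3.7² + 4.4²/2.5) / 2.1²
   = 8.5673 · (13.69 + 7.744) / 4.41
   = 8.5673 · 21.434 / 4.41
   = 41.64
Round up → n₁ = 42; n₂ = r·n₁ = 2.5 × 42 = 105.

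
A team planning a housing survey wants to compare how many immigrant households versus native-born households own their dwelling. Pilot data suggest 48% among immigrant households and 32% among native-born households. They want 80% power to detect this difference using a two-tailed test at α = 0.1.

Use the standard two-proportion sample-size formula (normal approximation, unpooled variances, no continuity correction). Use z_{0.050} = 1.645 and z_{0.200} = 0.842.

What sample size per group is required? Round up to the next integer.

n = 113 per group

n = (z_{α/2} + z_β)² · [p₁(1−p₁) + p₂(1−p₂)] / (p₁ − p₂)²
  = (1.645 + 0.842)² · (0.48·0.52 + 0.32·0.68) / (0.16)²
  = (2.487)² · (0.2496 + 0.2176) / 0.0256
  = 6.1852 · 0.4672 / 0.0256
  = 112.88
Round up → n = 113 per group.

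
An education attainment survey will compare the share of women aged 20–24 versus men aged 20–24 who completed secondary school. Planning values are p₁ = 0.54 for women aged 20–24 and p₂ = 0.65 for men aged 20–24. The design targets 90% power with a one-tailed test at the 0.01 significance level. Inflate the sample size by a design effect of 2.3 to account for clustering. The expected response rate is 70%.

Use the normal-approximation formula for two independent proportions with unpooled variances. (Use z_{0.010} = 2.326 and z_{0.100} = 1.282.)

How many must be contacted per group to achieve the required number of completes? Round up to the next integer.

n = (z_α + z_β)² · [p₁(1−p₁) + p₂(1−p₂)] / (p₁ − p₂)²
  = (2.326 + 1.282)² · (0.54·0.46 + 0.65·0.35) / (-0.11)²
  = (3.608)² · (0.2484 + 0.2275) / 0.0121
  = 13.0177 · 0.4759 / 0.0121
  = 511.99
Design effect: 2.3 × 511.99 = 1177.58.
Adjust for 70% response: 1177.58 / 0.70 = 1682.26.
Round up → n = 1683 per group.

n = 1683 per group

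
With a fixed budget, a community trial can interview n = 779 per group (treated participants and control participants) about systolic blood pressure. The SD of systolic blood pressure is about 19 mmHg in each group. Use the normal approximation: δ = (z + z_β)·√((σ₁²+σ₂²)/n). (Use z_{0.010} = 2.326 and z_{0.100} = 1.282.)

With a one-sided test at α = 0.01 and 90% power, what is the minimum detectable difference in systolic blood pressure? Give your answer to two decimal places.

δ = (z_α + z_β) · √((σ₁²+σ₂²)/n)
  = (2.326 + 1.282) · √(722/779)
  = 3.608 · √0.92683
  = 3.608 · 0.9627
  = 3.4735

Minimum detectable difference ≈ 3.47 mmHg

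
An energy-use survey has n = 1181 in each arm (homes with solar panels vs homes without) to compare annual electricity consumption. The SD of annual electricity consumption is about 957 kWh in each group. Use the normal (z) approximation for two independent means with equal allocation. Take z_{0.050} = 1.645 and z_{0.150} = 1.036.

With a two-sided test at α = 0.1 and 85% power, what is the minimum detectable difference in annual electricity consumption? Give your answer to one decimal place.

Minimum detectable difference ≈ 105.6 kWh

δ = (z_{α/2} + z_β) · √((σ₁²+σ₂²)/n)
  = (1.645 + 1.036) · √(1831698/1181)
  = 2.681 · √1551.0
  = 2.681 · 39.3824
  = 105.5842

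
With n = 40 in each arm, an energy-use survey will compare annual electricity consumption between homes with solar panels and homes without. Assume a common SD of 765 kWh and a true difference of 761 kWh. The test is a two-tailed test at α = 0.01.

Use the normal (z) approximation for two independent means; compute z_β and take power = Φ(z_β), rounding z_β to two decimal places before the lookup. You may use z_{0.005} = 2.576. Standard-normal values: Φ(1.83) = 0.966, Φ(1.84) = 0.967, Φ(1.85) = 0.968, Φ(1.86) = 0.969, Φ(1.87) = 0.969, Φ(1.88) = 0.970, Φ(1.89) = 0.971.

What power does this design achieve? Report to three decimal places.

Power ≈ 0.969

z_β = δ·√(n/(σ₁²+σ₂²)) − z_{α/2}
    = 761 · √(40/1170450) − 2.576
    = 761 · 0.00585 − 2.576
    = 4.4488 − 2.576 = 1.8728 → 1.87
Power = Φ(1.87) = 0.969.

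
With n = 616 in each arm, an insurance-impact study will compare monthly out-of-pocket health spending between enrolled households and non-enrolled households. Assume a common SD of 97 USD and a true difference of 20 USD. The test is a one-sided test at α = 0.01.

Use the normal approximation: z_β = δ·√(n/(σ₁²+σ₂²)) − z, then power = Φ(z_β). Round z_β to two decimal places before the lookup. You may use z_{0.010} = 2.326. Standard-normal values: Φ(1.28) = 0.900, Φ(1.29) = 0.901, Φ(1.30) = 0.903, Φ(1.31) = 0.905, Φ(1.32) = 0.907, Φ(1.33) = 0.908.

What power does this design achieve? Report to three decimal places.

z_β = δ·√(n/(σ₁²+σ₂²)) − z_α
    = 20 · √(616/18818) − 2.326
    = 20 · 0.18093 − 2.326
    = 3.6185 − 2.326 = 1.2925 → 1.29
Power = Φ(1.29) = 0.901.

Power ≈ 0.901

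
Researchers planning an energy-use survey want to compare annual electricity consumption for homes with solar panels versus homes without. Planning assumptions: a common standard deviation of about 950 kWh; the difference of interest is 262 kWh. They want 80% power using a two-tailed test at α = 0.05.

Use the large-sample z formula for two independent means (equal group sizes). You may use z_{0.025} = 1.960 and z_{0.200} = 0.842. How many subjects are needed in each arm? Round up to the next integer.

n = (z_{α/2} + z_β)² · (σ₁² + σ₂²) / δ²
  = (1.960 + 0.842)² · (2·950² = 1805000) / 262²
  = 7.8512 · 1805000 / 68644
  = 206.45
Round up → n = 207 per group.

n = 207 per group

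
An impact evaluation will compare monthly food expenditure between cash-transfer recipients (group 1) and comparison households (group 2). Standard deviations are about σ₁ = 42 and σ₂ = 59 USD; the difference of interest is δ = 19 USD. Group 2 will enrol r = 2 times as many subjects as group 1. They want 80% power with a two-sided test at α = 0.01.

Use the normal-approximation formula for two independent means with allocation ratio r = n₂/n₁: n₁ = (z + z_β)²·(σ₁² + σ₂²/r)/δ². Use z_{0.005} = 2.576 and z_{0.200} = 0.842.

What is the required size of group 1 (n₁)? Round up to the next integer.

n₁ = (z_{α/2} + z_β)² · (σ₁² + σ₂²/r) / δ²
   = (2.576 + 0.842)² · (42² + 59²/2) / 19²
   = 11.6827 · (1764 + 1740.5) / 361
   = 11.6827 · 3504.5 / 361
   = 113.41
Round up → n₁ = 114; n₂ = r·n₁ = 2 × 114 = 228.

n₁ = 114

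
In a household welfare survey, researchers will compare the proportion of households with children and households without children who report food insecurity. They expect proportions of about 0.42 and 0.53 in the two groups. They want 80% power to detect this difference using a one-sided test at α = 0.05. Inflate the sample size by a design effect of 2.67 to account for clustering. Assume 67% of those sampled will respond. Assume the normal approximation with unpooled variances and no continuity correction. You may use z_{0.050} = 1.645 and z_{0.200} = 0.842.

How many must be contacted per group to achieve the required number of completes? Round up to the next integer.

n = 1004 per group

n = (z_α + z_β)² · [p₁(1−p₁) + p₂(1−p₂)] / (p₁ − p₂)²
  = (1.645 + 0.842)² · (0.42·0.58 + 0.53·0.47) / (-0.11)²
  = (2.487)² · (0.2436 + 0.2491) / 0.0121
  = 6.1852 · 0.4927 / 0.0121
  = 251.85
Design effect: 2.67 × 251.85 = 672.45.
Adjust for 67% response: 672.45 / 0.67 = 1003.66.
Round up → n = 1004 per group.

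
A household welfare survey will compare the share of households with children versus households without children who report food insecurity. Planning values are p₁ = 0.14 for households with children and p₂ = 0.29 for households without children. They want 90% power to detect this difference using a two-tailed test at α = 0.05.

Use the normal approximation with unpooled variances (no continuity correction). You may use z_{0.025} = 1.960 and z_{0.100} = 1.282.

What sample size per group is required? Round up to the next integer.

n = 153 per group

n = (z_{α/2} + z_β)² · [p₁(1−p₁) + p₂(1−p₂)] / (p₁ − p₂)²
  = (1.960 + 1.282)² · (0.14·0.86 + 0.29·0.71) / (-0.15)²
  = (3.242)² · (0.1204 + 0.2059) / 0.0225
  = 10.5106 · 0.3263 / 0.0225
  = 152.43
Round up → n = 153 per group.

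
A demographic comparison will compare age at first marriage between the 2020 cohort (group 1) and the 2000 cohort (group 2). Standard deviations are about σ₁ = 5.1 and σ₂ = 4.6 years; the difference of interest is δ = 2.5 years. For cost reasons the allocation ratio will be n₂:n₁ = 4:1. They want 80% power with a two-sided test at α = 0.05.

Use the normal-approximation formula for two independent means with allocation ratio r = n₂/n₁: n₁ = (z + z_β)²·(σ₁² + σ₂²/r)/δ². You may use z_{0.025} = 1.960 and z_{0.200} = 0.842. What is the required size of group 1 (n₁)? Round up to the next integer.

n₁ = 40

n₁ = (z_{α/2} + z_β)² · (σ₁² + σ₂²/r) / δ²
   = (1.960 + 0.842)² · (5.1² + 4.6²/4) / 2.5²
   = 7.8512 · (26.01 + 5.29) / 6.25
   = 7.8512 · 31.3 / 6.25
   = 39.32
Round up → n₁ = 40; n₂ = r·n₁ = 4 × 40 = 160.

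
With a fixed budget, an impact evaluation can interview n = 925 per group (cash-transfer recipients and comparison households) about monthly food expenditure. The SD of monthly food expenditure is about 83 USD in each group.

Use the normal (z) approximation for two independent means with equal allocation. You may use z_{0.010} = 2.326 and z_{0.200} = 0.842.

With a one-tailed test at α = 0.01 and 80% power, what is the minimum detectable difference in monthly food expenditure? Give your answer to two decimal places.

δ = (z_α + z_β) · √((σ₁²+σ₂²)/n)
  = (2.326 + 0.842) · √(13778/925)
  = 3.168 · √14.8951
  = 3.168 · 3.8594
  = 12.2266

Minimum detectable difference ≈ 12.23 USD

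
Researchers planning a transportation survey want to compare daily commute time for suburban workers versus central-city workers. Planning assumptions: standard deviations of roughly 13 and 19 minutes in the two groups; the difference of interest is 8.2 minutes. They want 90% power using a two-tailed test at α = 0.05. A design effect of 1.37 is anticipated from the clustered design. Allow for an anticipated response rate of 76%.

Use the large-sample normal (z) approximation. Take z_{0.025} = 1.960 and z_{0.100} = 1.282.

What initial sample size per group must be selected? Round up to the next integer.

n = 150 per group

n = (z_{α/2} + z_β)² · (σ₁² + σ₂²) / δ²
  = (1.960 + 1.282)² · (13² + 19² = 530) / 8.2²
  = 10.5106 · 530 / 67.24
  = 82.85
Design effect: 1.37 × 82.85 = 113.50.
Adjust for 76% response: 113.50 / 0.76 = 149.34.
Round up → n = 150 per group.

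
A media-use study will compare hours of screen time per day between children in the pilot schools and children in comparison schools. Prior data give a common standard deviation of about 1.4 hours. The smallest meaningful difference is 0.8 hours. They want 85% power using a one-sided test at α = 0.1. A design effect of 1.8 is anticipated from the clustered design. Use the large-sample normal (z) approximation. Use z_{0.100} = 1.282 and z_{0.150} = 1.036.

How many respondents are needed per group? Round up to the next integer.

n = (z_α + z_β)² · (σ₁² + σ₂²) / δ²
  = (1.282 + 1.036)² · (2·1.4² = 3.92) / 0.8²
  = 5.3731 · 3.92 / 0.64
  = 32.91
Design effect: 1.8 × 32.91 = 59.24.
Round up → n = 60 per group.

n = 60 per group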